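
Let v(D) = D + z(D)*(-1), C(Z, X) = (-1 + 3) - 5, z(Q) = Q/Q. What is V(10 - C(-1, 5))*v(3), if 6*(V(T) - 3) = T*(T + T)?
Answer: 356/3 ≈ 118.67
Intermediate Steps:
z(Q) = 1
C(Z, X) = -3 (C(Z, X) = 2 - 5 = -3)
V(T) = 3 + T²/3 (V(T) = 3 + (T*(T + T))/6 = 3 + (T*(2*T))/6 = 3 + (2*T²)/6 = 3 + T²/3)
v(D) = -1 + D (v(D) = D + 1*(-1) = D - 1 = -1 + D)
V(10 - C(-1, 5))*v(3) = (3 + (10 - 1*(-3))²/3)*(-1 + 3) = (3 + (10 + 3)²/3)*2 = (3 + (⅓)*13²)*2 = (3 + (⅓)*169)*2 = (3 + 169/3)*2 = (178/3)*2 = 356/3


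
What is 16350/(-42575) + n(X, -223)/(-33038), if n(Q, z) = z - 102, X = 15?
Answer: -21053377/56263714 ≈ -0.37419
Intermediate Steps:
n(Q, z) = -102 + z
16350/(-42575) + n(X, -223)/(-33038) = 16350/(-42575) + (-102 - 223)/(-33038) = 16350*(-1/42575) - 325*(-1/33038) = -654/1703 + 325/33038 = -21053377/56263714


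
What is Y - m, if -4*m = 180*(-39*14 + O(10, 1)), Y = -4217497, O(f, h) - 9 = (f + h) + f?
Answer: -4240717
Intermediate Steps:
O(f, h) = 9 + h + 2*f (O(f, h) = 9 + ((f + h) + f) = 9 + (h + 2*f) = 9 + h + 2*f)
m = 23220 (m = -45*(-39*14 + (9 + 1 + 2*10)) = -45*(-546 + (9 + 1 + 20)) = -45*(-546 + 30) = -45*(-516) = -¼*(-92880) = 23220)
Y - m = -4217497 - 1*23220 = -4217497 - 23220 = -4240717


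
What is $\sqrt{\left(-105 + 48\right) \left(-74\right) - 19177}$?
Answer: $i \sqrt{14959} \approx 122.31 i$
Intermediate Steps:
$\sqrt{\left(-105 + 48\right) \left(-74\right) - 19177} = \sqrt{\left(-57\right) \left(-74\right) - 19177} = \sqrt{4218 - 19177} = \sqrt{-14959} = i \sqrt{14959}$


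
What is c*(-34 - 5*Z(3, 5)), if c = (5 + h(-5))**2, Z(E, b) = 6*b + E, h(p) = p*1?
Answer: 0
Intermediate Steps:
h(p) = p
Z(E, b) = E + 6*b
c = 0 (c = (5 - 5)**2 = 0**2 = 0)
c*(-34 - 5*Z(3, 5)) = 0*(-34 - 5*(3 + 6*5)) = 0*(-34 - 5*(3 + 30)) = 0*(-34 - 5*33) = 0*(-34 - 165) = 0*(-199) = 0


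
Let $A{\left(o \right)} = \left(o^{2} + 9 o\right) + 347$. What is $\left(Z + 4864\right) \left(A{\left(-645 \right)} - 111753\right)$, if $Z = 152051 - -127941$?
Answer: $85118960784$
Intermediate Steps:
$A{\left(o \right)} = 347 + o^{2} + 9 o$
$Z = 279992$ ($Z = 152051 + 127941 = 279992$)
$\left(Z + 4864\right) \left(A{\left(-645 \right)} - 111753\right) = \left(279992 + 4864\right) \left(\left(347 + \left(-645\right)^{2} + 9 \left(-645\right)\right) - 111753\right) = 284856 \left(\left(347 + 416025 - 5805\right) - 111753\right) = 284856 \left(410567 - 111753\right) = 284856 \cdot 298814 = 85118960784$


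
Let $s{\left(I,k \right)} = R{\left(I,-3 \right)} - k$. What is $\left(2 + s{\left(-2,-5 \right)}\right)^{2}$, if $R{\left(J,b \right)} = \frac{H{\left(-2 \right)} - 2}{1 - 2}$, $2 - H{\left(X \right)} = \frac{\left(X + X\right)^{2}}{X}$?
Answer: $1$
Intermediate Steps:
$H{\left(X \right)} = 2 - 4 X$ ($H{\left(X \right)} = 2 - \frac{\left(X + X\right)^{2}}{X} = 2 - \frac{\left(2 X\right)^{2}}{X} = 2 - \frac{4 X^{2}}{X} = 2 - 4 X$)
$R{\left(J,b \right)} = -8$ ($R{\left(J,b \right)} = \frac{\left(2 - -8\right) - 2}{1 - 2} = \frac{\left(2 + 8\right) - 2}{-1} = \left(10 - 2\right) \left(-1\right) = 8 \left(-1\right) = -8$)
$s{\left(I,k \right)} = -8 - k$
$\left(2 + s{\left(-2,-5 \right)}\right)^{2} = \left(2 - 3\right)^{2} = \left(-1\right)^{2} = 1$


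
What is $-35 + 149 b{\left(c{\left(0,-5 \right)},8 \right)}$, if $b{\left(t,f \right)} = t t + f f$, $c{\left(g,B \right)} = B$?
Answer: $13226$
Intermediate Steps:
$b{\left(t,f \right)} = f^{2} + t^{2}$ ($b{\left(t,f \right)} = t^{2} + f^{2} = f^{2} + t^{2}$)
$-35 + 149 b{\left(c{\left(0,-5 \right)},8 \right)} = -35 + 149 \left(8^{2} + \left(-5\right)^{2}\right) = -35 + 149 \left(64 + 25\right) = -35 + 149 \cdot 89 = -35 + 13261 = 13226$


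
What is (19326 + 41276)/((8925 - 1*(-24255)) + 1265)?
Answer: 60602/34445 ≈ 1.7594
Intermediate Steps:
(19326 + 41276)/((8925 - 1*(-24255)) + 1265) = 60602/((8925 + 24255) + 1265) = 60602/(33180 + 1265) = 60602/34445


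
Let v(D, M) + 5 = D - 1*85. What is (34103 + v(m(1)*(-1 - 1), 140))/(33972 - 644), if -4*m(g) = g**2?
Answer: 68027/66656 ≈ 1.0206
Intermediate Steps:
m(g) = -g**2/4
v(D, M) = -90 + D (v(D, M) = -5 + (D - 1*85) = -5 + (D - 85) = -5 + (-85 + D) = -90 + D)
(34103 + v(m(1)*(-1 - 1), 140))/(33972 - 644) = (34103 + (-90 + (-1/4*1**2)*(-1 - 1)))/(33972 - 644) = (34103 + (-90 - 1/4*1*(-2)))/33328 = (34103 + (-90 - 1/4*(-2)))*(1/33328) = (34103 + (-90 + 1/2))*(1/33328) = (34103 - 179/2)*(1/33328) = (68027/2)*(1/33328) = 68027/66656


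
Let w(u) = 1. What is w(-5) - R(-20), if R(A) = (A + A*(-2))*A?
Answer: 401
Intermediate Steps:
R(A) = -A² (R(A) = (A - 2*A)*A = (-A)*A = -A²)
w(-5) - R(-20) = 1 - (-1)*(-20)² = 1 - (-1)*400 = 1 - 1*(-400) = 1 + 400 = 401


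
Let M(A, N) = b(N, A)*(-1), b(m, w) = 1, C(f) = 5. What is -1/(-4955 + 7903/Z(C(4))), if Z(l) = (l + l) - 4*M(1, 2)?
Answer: 2/8781 ≈ 0.00022776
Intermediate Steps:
M(A, N) = -1 (M(A, N) = 1*(-1) = -1)
Z(l) = 4 + 2*l (Z(l) = (l + l) - 4*(-1) = 2*l + 4 = 4 + 2*l)
-1/(-4955 + 7903/Z(C(4))) = -1/(-4955 + 7903/(4 + 2*5)) = -1/(-4955 + 7903/(4 + 10)) = -1/(-4955 + 7903/14) = -1/(-4955 + 7903*(1/14)) = -1/(-4955 + 1129/2) = -1/(-8781/2) = -1*(-2/8781) = 2/8781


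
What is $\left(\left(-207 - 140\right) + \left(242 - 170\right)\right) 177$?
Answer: $-48675$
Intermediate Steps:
$\left(\left(-207 - 140\right) + \left(242 - 170\right)\right) 177 = \left(-347 + \left(242 - 170\right)\right) 177 = \left(-347 + 72\right) 177 = \left(-275\right) 177 = -48675$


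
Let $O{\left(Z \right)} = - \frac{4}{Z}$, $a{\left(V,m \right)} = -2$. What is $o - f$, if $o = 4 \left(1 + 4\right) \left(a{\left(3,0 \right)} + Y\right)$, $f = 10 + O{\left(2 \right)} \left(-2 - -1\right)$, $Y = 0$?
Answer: $-52$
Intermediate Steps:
$f = 12$ ($f = 10 + - \frac{4}{2} \left(-2 - -1\right) = 10 + \left(-4\right) \frac{1}{2} \left(-2 + 1\right) = 10 - -2 = 10 + 2 = 12$)
$o = -40$ ($o = 4 \left(1 + 4\right) \left(-2 + 0\right) = 4 \cdot 5 \left(-2\right) = 20 \left(-2\right) = -40$)
$o - f = -40 - 12 = -52$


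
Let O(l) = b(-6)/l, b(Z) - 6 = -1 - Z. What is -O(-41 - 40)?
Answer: 11/81 ≈ 0.13580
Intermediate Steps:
b(Z) = 5 - Z (b(Z) = 6 + (-1 - Z) = 5 - Z)
O(l) = 11/l (O(l) = (5 - 1*(-6))/l = (5 + 6)/l = 11/l)
-O(-41 - 40) = -11/(-41 - 40) = -11/(-81) = -11*(-1)/81 = -1*(-11/81) = 11/81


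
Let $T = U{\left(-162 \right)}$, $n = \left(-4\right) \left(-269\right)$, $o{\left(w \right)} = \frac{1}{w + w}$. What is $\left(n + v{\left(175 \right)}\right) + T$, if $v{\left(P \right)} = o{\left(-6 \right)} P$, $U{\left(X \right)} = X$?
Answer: $\frac{10793}{12} \approx 899.42$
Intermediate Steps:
$o{\left(w \right)} = \frac{1}{2 w}$
$n = 1076$
$T = -162$
$v{\left(P \right)} = - \frac{P}{12}$ ($v{\left(P \right)} = \frac{1}{2 \left(-6\right)} P = \frac{1}{2} \left(- \frac{1}{6}\right) P = - \frac{P}{12}$)
$\left(n + v{\left(175 \right)}\right) + T = \left(1076 - \frac{175}{12}\right) - 162 = \frac{12737}{12} - 162 = \frac{10793}{12}$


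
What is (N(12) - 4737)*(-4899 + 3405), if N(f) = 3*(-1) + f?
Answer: 7063632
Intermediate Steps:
N(f) = -3 + f
(N(12) - 4737)*(-4899 + 3405) = ((-3 + 12) - 4737)*(-4899 + 3405) = (9 - 4737)*(-1494) = -4728*(-1494) = 7063632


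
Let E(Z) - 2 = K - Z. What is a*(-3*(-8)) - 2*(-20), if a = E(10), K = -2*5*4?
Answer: -1112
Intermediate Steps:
K = -40 (K = -10*4 = -40)
E(Z) = -38 - Z (E(Z) = 2 + (-40 - Z) = -38 - Z)
a = -48 (a = -38 - 1*10 = -38 - 10 = -48)
a*(-3*(-8)) - 2*(-20) = -(-144)*(-8) - 2*(-20) = -48*24 + 40 = -1152 + 40 = -1112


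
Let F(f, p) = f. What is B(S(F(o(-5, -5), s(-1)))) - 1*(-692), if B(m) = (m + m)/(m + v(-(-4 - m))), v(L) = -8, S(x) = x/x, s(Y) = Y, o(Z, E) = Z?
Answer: 4842/7 ≈ 691.71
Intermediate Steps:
S(x) = 1
B(m) = 2*m/(-8 + m) (B(m) = (m + m)/(m - 8) = (2*m)/(-8 + m) = 2*m/(-8 + m))
B(S(F(o(-5, -5), s(-1)))) - 1*(-692) = 2*1/(-8 + 1) - 1*(-692) = 2*1/(-7) + 692 = 2*1*(-⅐) + 692 = -2/7 + 692 = 4842/7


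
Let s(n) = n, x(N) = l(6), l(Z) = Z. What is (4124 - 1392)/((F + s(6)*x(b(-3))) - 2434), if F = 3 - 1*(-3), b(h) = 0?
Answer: -683/598 ≈ -1.1421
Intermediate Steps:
x(N) = 6
F = 6 (F = 3 + 3 = 6)
(4124 - 1392)/((F + s(6)*x(b(-3))) - 2434) = (4124 - 1392)/((6 + 6*6) - 2434) = 2732/((6 + 36) - 2434) = 2732/(42 - 2434) = 2732/(-2392) = 2732*(-1/2392) = -683/598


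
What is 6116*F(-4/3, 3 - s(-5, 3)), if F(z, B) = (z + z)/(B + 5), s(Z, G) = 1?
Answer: -48928/21 ≈ -2329.9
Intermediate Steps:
F(z, B) = 2*z/(5 + B) (F(z, B) = (2*z)/(5 + B) = 2*z/(5 + B))
6116*F(-4/3, 3 - s(-5, 3)) = 6116*(2*(-4/3)/(5 + (3 - 1*1))) = 6116*(2*(-4*⅓)/(5 + (3 - 1))) = 6116*(2*(-4/3)/(5 + 2)) = 6116*(2*(-4/3)/7) = 6116*(2*(-4/3)*(⅐)) = 6116*(-8/21) = -48928/21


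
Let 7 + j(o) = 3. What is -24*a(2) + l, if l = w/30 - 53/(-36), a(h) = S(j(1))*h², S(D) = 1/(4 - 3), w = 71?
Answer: -16589/180 ≈ -92.161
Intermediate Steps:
j(o) = -4 (j(o) = -7 + 3 = -4)
S(D) = 1 (S(D) = 1/1 = 1)
a(h) = h² (a(h) = 1*h² = h²)
l = 691/180 (l = 71/30 - 53/(-36) = 71*(1/30) - 53*(-1/36) = 71/30 + 53/36 = 691/180 ≈ 3.8389)
-24*a(2) + l = -24*2² + 691/180 = -24*4 + 691/180 = -96 + 691/180 = -16589/180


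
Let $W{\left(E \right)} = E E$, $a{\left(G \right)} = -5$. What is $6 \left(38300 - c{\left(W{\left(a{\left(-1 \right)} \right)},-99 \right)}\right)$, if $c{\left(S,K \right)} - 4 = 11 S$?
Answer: $228126$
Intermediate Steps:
$W{\left(E \right)} = E^{2}$
$c{\left(S,K \right)} = 4 + 11 S$
$6 \left(38300 - c{\left(W{\left(a{\left(-1 \right)} \right)},-99 \right)}\right) = 6 \left(38300 - \left(4 + 11 \left(-5\right)^{2}\right)\right) = 6 \left(38300 - \left(4 + 11 \cdot 25\right)\right) = 6 \left(38300 - \left(4 + 275\right)\right) = 6 \left(38300 - 279\right) = 6 \cdot 38021 = 228126$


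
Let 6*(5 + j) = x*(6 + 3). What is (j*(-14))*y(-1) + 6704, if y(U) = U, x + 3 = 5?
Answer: 6676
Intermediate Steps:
x = 2 (x = -3 + 5 = 2)
j = -2 (j = -5 + (2*(6 + 3))/6 = -5 + (2*9)/6 = -5 + (⅙)*18 = -5 + 3 = -2)
(j*(-14))*y(-1) + 6704 = -2*(-14)*(-1) + 6704 = 28*(-1) + 6704 = -28 + 6704 = 6676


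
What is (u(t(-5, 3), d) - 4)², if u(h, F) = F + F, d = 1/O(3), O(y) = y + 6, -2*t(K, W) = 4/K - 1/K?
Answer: 1156/81 ≈ 14.272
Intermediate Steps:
t(K, W) = -3/(2*K) (t(K, W) = -(4/K - 1/K)/2 = -3/(2*K))
O(y) = 6 + y
d = ⅑ (d = 1/(6 + 3) = 1/9 = ⅑ ≈ 0.11111)
u(h, F) = 2*F
(u(t(-5, 3), d) - 4)² = (2*(⅑) - 4)² = (2/9 - 4)² = (-34/9)² = 1156/81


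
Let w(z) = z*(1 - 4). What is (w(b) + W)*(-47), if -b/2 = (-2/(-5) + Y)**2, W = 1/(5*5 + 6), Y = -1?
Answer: -79853/775 ≈ -103.04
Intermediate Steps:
W = 1/31 (W = 1/(25 + 6) = 1/31 ≈ 0.032258)
b = -18/25 (b = -2*(-2/(-5) - 1)**2 = -2*(-2*(-1/5) - 1)**2 = -2*(2/5 - 1)**2 = -2*(-3/5)**2 = -2*9/25 = -18/25 ≈ -0.72000)
w(z) = -3*z (w(z) = z*(-3) = -3*z)
(w(b) + W)*(-47) = (-3*(-18/25) + 1/31)*(-47) = (54/25 + 1/31)*(-47) = (1699/775)*(-47) = -79853/775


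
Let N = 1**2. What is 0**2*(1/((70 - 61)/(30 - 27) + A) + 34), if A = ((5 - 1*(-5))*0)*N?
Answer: 0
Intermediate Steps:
N = 1
A = 0 (A = ((5 - 1*(-5))*0)*1 = ((5 + 5)*0)*1 = (10*0)*1 = 0*1 = 0)
0**2*(1/((70 - 61)/(30 - 27) + A) + 34) = 0**2*(1/((70 - 61)/(30 - 27) + 0) + 34) = 0*(1/(9/3 + 0) + 34) = 0*(1/(9*(1/3) + 0) + 34) = 0*(1/(3 + 0) + 34) = 0*(1/3 + 34) = 0*(103/3) = 0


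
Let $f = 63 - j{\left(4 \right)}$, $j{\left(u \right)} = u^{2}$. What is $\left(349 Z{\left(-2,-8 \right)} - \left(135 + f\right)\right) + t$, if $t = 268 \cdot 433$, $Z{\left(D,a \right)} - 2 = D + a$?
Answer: $113070$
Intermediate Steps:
$Z{\left(D,a \right)} = 2 + D + a$ ($Z{\left(D,a \right)} = 2 + \left(D + a\right) = 2 + D + a$)
$f = 47$ ($f = 63 - 4^{2} = 63 - 16 = 47$)
$t = 116044$
$\left(349 Z{\left(-2,-8 \right)} - \left(135 + f\right)\right) + t = \left(349 \left(2 - 2 - 8\right) - 182\right) + 116044 = \left(349 \left(-8\right) - 182\right) + 116044 = \left(-2792 - 182\right) + 116044 = -2974 + 116044 = 113070$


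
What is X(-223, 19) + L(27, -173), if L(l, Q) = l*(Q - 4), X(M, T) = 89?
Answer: -4690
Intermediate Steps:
L(l, Q) = l*(-4 + Q)
X(-223, 19) + L(27, -173) = 89 + 27*(-4 - 173) = 89 + 27*(-177) = 89 - 4779 = -4690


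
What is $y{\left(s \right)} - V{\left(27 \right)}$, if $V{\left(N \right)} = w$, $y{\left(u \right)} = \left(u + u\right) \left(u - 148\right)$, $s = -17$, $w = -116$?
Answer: $5726$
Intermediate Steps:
$y{\left(u \right)} = 2 u \left(-148 + u\right)$
$V{\left(N \right)} = -116$
$y{\left(s \right)} - V{\left(27 \right)} = 2 \left(-17\right) \left(-148 - 17\right) - -116 = 2 \left(-17\right) \left(-165\right) + 116 = 5610 + 116 = 5726$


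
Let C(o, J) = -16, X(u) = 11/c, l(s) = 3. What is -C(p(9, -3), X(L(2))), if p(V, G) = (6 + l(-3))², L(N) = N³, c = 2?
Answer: 16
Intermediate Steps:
p(V, G) = 81 (p(V, G) = (6 + 3)² = 9² = 81)
X(u) = 11/2
-C(p(9, -3), X(L(2))) = -1*(-16) = 16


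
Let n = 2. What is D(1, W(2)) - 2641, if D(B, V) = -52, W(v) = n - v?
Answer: -2693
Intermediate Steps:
W(v) = 2 - v
D(1, W(2)) - 2641 = -52 - 2641 = -2693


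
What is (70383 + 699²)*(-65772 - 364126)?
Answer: -240306103632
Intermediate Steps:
(70383 + 699²)*(-65772 - 364126) = (70383 + 488601)*(-429898) = 558984*(-429898) = -240306103632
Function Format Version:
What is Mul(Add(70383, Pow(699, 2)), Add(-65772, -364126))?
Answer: -240306103632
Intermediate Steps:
Mul(Add(70383, Pow(699, 2)), Add(-65772, -364126)) = Mul(Add(70383, 488601), -429898) = Mul(558984, -429898) = -240306103632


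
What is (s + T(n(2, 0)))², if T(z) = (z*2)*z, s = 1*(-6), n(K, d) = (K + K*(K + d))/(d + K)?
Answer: 144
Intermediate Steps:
n(K, d) = (K + K*(K + d))/(K + d)
s = -6
T(z) = 2*z² (T(z) = (2*z)*z = 2*z²)
(s + T(n(2, 0)))² = (-6 + 2*(2*(1 + 2 + 0)/(2 + 0))²)² = (-6 + 2*(2*3/2)²)² = (-6 + 2*(2*(½)*3)²)² = (-6 + 2*3²)² = (-6 + 2*9)² = (-6 + 18)² = 12² = 144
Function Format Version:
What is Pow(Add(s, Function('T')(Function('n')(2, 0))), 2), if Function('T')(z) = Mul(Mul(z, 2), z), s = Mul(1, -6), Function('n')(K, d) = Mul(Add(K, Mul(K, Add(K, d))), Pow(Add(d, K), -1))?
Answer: 144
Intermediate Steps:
Function('n')(K, d) = Mul(Pow(Add(K, d), -1), Add(K, Mul(K, Add(K, d)))) (Function('n')(K, d) = Mul(Add(K, Mul(K, Add(K, d))), Pow(Add(K, d), -1)) = Mul(Pow(Add(K, d), -1), Add(K, Mul(K, Add(K, d)))))
s = -6
Function('T')(z) = Mul(2, Pow(z, 2)) (Function('T')(z) = Mul(Mul(2, z), z) = Mul(2, Pow(z, 2)))
Pow(Add(s, Function('T')(Function('n')(2, 0))), 2) = Pow(Add(-6, Mul(2, Pow(Mul(2, Pow(Add(2, 0), -1), Add(1, 2, 0)), 2))), 2) = Pow(Add(-6, Mul(2, Pow(Mul(2, Pow(2, -1), 3), 2))), 2) = Pow(Add(-6, Mul(2, Pow(Mul(2, Rational(1, 2), 3), 2))), 2) = Pow(Add(-6, Mul(2, Pow(3, 2))), 2) = Pow(Add(-6, Mul(2, 9)), 2) = Pow(Add(-6, 18), 2) = Pow(12, 2) = 144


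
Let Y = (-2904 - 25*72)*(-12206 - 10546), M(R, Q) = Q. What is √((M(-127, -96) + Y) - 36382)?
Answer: √106988930 ≈ 10344.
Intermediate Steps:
Y = 107025408 (Y = (-2904 - 1800)*(-22752) = -4704*(-22752) = 107025408)
√((M(-127, -96) + Y) - 36382) = √((-96 + 107025408) - 36382) = √(107025312 - 36382) = √106988930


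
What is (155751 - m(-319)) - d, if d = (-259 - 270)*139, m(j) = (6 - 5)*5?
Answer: 229277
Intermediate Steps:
m(j) = 5 (m(j) = 1*5 = 5)
d = -73531 (d = -529*139 = -73531)
(155751 - m(-319)) - d = (155751 - 1*5) - 1*(-73531) = (155751 - 5) + 73531 = 155746 + 73531 = 229277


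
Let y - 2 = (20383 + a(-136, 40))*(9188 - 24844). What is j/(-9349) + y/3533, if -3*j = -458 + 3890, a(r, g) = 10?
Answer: -2984877421542/33030017 ≈ -90369.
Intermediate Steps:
j = -1144 (j = -(-458 + 3890)/3 = -⅓*3432 = -1144)
y = -319272806 (y = 2 + (20383 + 10)*(9188 - 24844) = 2 + 20393*(-15656) = 2 - 319272808 = -319272806)
j/(-9349) + y/3533 = -1144/(-9349) - 319272806/3533 = -1144*(-1/9349) - 319272806*1/3533 = 1144/9349 - 319272806/3533 = -2984877421542/33030017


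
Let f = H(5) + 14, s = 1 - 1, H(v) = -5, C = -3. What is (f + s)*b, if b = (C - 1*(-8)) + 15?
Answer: 180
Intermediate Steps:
s = 0
f = 9 (f = -5 + 14 = 9)
b = 20 (b = (-3 - 1*(-8)) + 15 = (-3 + 8) + 15 = 5 + 15 = 20)
(f + s)*b = (9 + 0)*20 = 9*20 = 180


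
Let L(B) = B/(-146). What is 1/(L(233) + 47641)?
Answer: 146/6955353 ≈ 2.0991e-5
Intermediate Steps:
L(B) = -B/146 (L(B) = B*(-1/146) = -B/146)
1/(L(233) + 47641) = 1/(-1/146*233 + 47641) = 1/(-233/146 + 47641) = 1/(6955353/146) = 146/6955353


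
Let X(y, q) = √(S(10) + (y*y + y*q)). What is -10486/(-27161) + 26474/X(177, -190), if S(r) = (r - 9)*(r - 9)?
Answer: 10486/27161 - 13237*I*√23/115 ≈ 0.38607 - 552.02*I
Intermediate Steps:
S(r) = (-9 + r)² (S(r) = (-9 + r)*(-9 + r) = (-9 + r)²)
X(y, q) = √(1 + y² + q*y) (X(y, q) = √((-9 + 10)² + (y*y + y*q)) = √(1² + (y² + q*y)) = √(1 + (y² + q*y)) = √(1 + y² + q*y))
-10486/(-27161) + 26474/X(177, -190) = -10486/(-27161) + 26474/(√(1 + 177² - 190*177)) = -10486*(-1/27161) + 26474/(√(1 + 31329 - 33630)) = 10486/27161 + 26474/(√(-2300)) = 10486/27161 + 26474/((10*I*√23)) = 10486/27161 + 26474*(-I*√23/230) = 10486/27161 - 13237*I*√23/115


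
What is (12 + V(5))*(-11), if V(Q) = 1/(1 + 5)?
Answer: -803/6 ≈ -133.83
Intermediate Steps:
V(Q) = ⅙ (V(Q) = 1/6 = ⅙)
(12 + V(5))*(-11) = (12 + ⅙)*(-11) = (73/6)*(-11) = -803/6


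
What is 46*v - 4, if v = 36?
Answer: 1652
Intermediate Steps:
46*v - 4 = 46*36 - 4 = 1656 - 4 = 1652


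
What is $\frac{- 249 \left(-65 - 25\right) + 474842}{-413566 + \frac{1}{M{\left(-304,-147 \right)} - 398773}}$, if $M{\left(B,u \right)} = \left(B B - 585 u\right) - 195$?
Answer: $- \frac{2238212436}{1861528087} \approx -1.2024$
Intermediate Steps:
$M{\left(B,u \right)} = -195 + B^{2} - 585 u$ ($M{\left(B,u \right)} = \left(B^{2} - 585 u\right) - 195 = -195 + B^{2} - 585 u$)
$\frac{- 249 \left(-65 - 25\right) + 474842}{-413566 + \frac{1}{M{\left(-304,-147 \right)} - 398773}} = \frac{- 249 \left(-65 - 25\right) + 474842}{-413566 + \frac{1}{\left(-195 + \left(-304\right)^{2} - -85995\right) - 398773}} = \frac{\left(-249\right) \left(-90\right) + 474842}{-413566 + \frac{1}{\left(-195 + 92416 + 85995\right) - 398773}} = \frac{22410 + 474842}{-413566 + \frac{1}{178216 - 398773}} = \frac{497252}{-413566 + \frac{1}{-220557}} = \frac{497252}{-413566 - \frac{1}{220557}} = \frac{497252}{- \frac{91214876263}{220557}} = 497252 \left(- \frac{220557}{91214876263}\right) = - \frac{2238212436}{1861528087}$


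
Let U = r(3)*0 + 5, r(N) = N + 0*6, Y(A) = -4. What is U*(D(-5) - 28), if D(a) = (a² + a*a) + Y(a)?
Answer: 90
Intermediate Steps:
D(a) = -4 + 2*a² (D(a) = (a² + a*a) - 4 = (a² + a²) - 4 = 2*a² - 4 = -4 + 2*a²)
r(N) = N (r(N) = N + 0 = N)
U = 5 (U = 3*0 + 5 = 0 + 5 = 5)
U*(D(-5) - 28) = 5*((-4 + 2*(-5)²) - 28) = 5*((-4 + 2*25) - 28) = 5*((-4 + 50) - 28) = 5*(46 - 28) = 5*18 = 90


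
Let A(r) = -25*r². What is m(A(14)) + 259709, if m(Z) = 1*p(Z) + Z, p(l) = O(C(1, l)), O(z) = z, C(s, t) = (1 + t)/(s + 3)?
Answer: 1014337/4 ≈ 2.5358e+5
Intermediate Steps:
C(s, t) = (1 + t)/(3 + s)
p(l) = ¼ + l/4 (p(l) = (1 + l)/(3 + 1) = (1 + l)/4 = ¼ + l/4)
m(Z) = ¼ + 5*Z/4 (m(Z) = 1*(¼ + Z/4) + Z = (¼ + Z/4) + Z = ¼ + 5*Z/4)
m(A(14)) + 259709 = (¼ + 5*(-25*14²)/4) + 259709 = (¼ + 5*(-25*196)/4) + 259709 = (¼ + (5/4)*(-4900)) + 259709 = (¼ - 6125) + 259709 = -24499/4 + 259709 = 1014337/4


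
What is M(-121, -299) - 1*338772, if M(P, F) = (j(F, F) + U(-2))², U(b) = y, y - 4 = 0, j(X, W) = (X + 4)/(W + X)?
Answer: -121139002319/357604 ≈ -3.3875e+5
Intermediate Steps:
j(X, W) = (4 + X)/(W + X)
y = 4 (y = 4 + 0 = 4)
U(b) = 4
M(P, F) = (4 + (4 + F)/(2*F))² (M(P, F) = ((4 + F)/(F + F) + 4)² = ((4 + F)/((2*F)) + 4)² = ((1/(2*F))*(4 + F) + 4)² = ((4 + F)/(2*F) + 4)² = (4 + (4 + F)/(2*F))²)
M(-121, -299) - 1*338772 = (¼)*(4 + 9*(-299))²/(-299)² - 1*338772 = (¼)*(1/89401)*(4 - 2691)² - 338772 = (¼)*(1/89401)*(-2687)² - 338772 = (¼)*(1/89401)*7219969 - 338772 = 7219969/357604 - 338772 = -121139002319/357604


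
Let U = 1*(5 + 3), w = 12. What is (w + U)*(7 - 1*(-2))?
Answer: 180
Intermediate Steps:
U = 8 (U = 1*8 = 8)
(w + U)*(7 - 1*(-2)) = (12 + 8)*(7 - 1*(-2)) = 20*(7 + 2) = 20*9 = 180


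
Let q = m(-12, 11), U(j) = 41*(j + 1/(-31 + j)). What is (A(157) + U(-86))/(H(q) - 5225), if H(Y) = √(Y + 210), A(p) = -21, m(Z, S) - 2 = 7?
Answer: 1084292000/1597073751 + 207520*√219/1597073751 ≈ 0.68085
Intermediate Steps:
m(Z, S) = 9 (m(Z, S) = 2 + 7 = 9)
U(j) = 41*j + 41/(-31 + j)
q = 9
H(Y) = √(210 + Y)
(A(157) + U(-86))/(H(q) - 5225) = (-21 + 41*(1 + (-86)² - 31*(-86))/(-31 - 86))/(√(210 + 9) - 5225) = (-21 + 41*(1 + 7396 + 2666)/(-117))/(√219 - 5225) = (-21 + 41*(-1/117)*10063)/(-5225 + √219) = (-21 - 412583/117)/(-5225 + √219) = -415040/(117*(-5225 + √219))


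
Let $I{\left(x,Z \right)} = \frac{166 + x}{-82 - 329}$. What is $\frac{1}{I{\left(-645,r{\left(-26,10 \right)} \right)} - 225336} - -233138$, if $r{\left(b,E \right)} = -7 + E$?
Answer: $\frac{21591520301735}{92612617} \approx 2.3314 \cdot 10^{5}$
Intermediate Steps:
$I{\left(x,Z \right)} = - \frac{166}{411} - \frac{x}{411}$ ($I{\left(x,Z \right)} = \frac{166 + x}{-411} = \left(166 + x\right) \left(- \frac{1}{411}\right) = - \frac{166}{411} - \frac{x}{411}$)
$\frac{1}{I{\left(-645,r{\left(-26,10 \right)} \right)} - 225336} - -233138 = \frac{1}{\left(- \frac{166}{411} - - \frac{215}{137}\right) - 225336} - -233138 = \frac{1}{\left(- \frac{166}{411} + \frac{215}{137}\right) - 225336} + 233138 = \frac{1}{\frac{479}{411} - 225336} + 233138 = \frac{1}{- \frac{92612617}{411}} + 233138 = - \frac{411}{92612617} + 233138 = \frac{21591520301735}{92612617}$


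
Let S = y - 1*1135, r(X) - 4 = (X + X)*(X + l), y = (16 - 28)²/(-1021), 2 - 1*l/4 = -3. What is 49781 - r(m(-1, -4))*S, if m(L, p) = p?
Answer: -92886995/1021 ≈ -90977.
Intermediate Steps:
l = 20 (l = 8 - 4*(-3) = 8 + 12 = 20)
y = -144/1021 (y = (-12)²*(-1/1021) = 144*(-1/1021) = -144/1021 ≈ -0.14104)
r(X) = 4 + 2*X*(20 + X) (r(X) = 4 + (X + X)*(X + 20) = 4 + (2*X)*(20 + X) = 4 + 2*X*(20 + X))
S = -1158979/1021 (S = -144/1021 - 1*1135 = -144/1021 - 1135 = -1158979/1021 ≈ -1135.1)
49781 - r(m(-1, -4))*S = 49781 - (4 + 2*(-4)² + 40*(-4))*(-1158979)/1021 = 49781 - (4 + 2*16 - 160)*(-1158979)/1021 = 49781 - (4 + 32 - 160)*(-1158979)/1021 = 49781 - (-124)*(-1158979)/1021 = 49781 - 1*143713396/1021 = 49781 - 143713396/1021 = -92886995/1021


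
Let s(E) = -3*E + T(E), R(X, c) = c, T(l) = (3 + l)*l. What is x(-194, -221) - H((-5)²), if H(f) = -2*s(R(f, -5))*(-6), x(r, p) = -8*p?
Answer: 1468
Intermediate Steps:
T(l) = l*(3 + l)
s(E) = -3*E + E*(3 + E)
H(f) = 300 (H(f) = -2*(-5)²*(-6) = -2*25*(-6) = -50*(-6) = 300)
x(-194, -221) - H((-5)²) = -8*(-221) - 1*300 = 1768 - 300 = 1468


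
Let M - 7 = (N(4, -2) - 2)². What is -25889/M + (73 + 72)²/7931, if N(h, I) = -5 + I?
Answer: -18497769/63448 ≈ -291.54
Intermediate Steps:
M = 88 (M = 7 + ((-5 - 2) - 2)² = 7 + (-7 - 2)² = 7 + (-9)² = 7 + 81 = 88)
-25889/M + (73 + 72)²/7931 = -25889/88 + (73 + 72)²/7931 = -25889*1/88 + 145²*(1/7931) = -25889/88 + 21025*(1/7931) = -25889/88 + 21025/7931 = -18497769/63448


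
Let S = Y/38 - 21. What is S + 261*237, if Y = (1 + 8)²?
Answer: 2349849/38 ≈ 61838.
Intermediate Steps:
Y = 81 (Y = 9² = 81)
S = -717/38 (S = 81/38 - 21 = -717/38 ≈ -18.868)
S + 261*237 = -717/38 + 261*237 = -717/38 + 61857 = 2349849/38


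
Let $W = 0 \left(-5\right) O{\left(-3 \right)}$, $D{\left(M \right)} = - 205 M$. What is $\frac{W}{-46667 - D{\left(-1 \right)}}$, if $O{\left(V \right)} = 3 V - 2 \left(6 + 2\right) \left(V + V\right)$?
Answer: $0$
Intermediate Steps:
$O{\left(V \right)} = - 29 V$ ($O{\left(V \right)} = 3 V - 2 \cdot 8 \cdot 2 V = 3 V - 2 \cdot 16 V = 3 V - 32 V = - 29 V$)
$W = 0$ ($W = 0 \left(-5\right) \left(\left(-29\right) \left(-3\right)\right) = 0 \cdot 87 = 0$)
$\frac{W}{-46667 - D{\left(-1 \right)}} = \frac{0}{-46667 - \left(-205\right) \left(-1\right)} = \frac{0}{-46667 - 205} = \frac{0}{-46872} = 0 \left(- \frac{1}{46872}\right) = 0$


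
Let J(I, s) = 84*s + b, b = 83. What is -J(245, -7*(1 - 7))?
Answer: -3611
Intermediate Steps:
J(I, s) = 83 + 84*s (J(I, s) = 84*s + 83 = 83 + 84*s)
-J(245, -7*(1 - 7)) = -(83 + 84*(-7*(1 - 7))) = -(83 + 84*(-7*(-6))) = -(83 + 84*42) = -(83 + 3528) = -1*3611 = -3611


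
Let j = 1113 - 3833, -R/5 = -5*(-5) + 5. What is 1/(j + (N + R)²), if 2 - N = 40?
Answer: 1/32624 ≈ 3.0652e-5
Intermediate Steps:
N = -38 (N = 2 - 1*40 = 2 - 40 = -38)
R = -150 (R = -5*(-5*(-5) + 5) = -5*(25 + 5) = -5*30 = -150)
j = -2720
1/(j + (N + R)²) = 1/(-2720 + (-38 - 150)²) = 1/(-2720 + (-188)²) = 1/(-2720 + 35344) = 1/32624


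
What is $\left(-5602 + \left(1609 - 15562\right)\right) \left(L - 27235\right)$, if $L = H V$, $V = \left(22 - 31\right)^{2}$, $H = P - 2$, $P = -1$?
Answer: $537332290$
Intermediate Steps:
$H = -3$ ($H = -1 - 2 = -3$)
$V = 81$ ($V = \left(-9\right)^{2} = 81$)
$L = -243$ ($L = \left(-3\right) 81 = -243$)
$\left(-5602 + \left(1609 - 15562\right)\right) \left(L - 27235\right) = \left(-5602 + \left(1609 - 15562\right)\right) \left(-243 - 27235\right) = \left(-5602 - 13953\right) \left(-27478\right) = \left(-19555\right) \left(-27478\right) = 537332290$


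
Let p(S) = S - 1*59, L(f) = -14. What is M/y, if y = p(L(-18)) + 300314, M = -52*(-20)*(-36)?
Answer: -37440/300241 ≈ -0.12470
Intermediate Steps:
M = -37440 (M = 1040*(-36) = -37440)
p(S) = -59 + S (p(S) = S - 59 = -59 + S)
y = 300241 (y = (-59 - 14) + 300314 = -73 + 300314 = 300241)
M/y = -37440/300241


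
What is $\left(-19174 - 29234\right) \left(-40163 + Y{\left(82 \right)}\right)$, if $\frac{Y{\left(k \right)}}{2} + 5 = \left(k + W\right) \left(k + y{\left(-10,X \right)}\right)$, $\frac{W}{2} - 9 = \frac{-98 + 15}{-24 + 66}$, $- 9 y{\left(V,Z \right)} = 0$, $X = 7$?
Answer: $\frac{8275266920}{7} \approx 1.1822 \cdot 10^{9}$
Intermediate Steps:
$y{\left(V,Z \right)} = 0$ ($y{\left(V,Z \right)} = \left(- \frac{1}{9}\right) 0 = 0$)
$W = \frac{295}{21}$ ($W = 18 + 2 \frac{-98 + 15}{-24 + 66} = 18 + 2 \left(- \frac{83}{42}\right) = 18 - \frac{83}{21} = \frac{295}{21} \approx 14.048$)
$Y{\left(k \right)} = -10 + 2 k \left(\frac{295}{21} + k\right)$ ($Y{\left(k \right)} = -10 + 2 \left(k + \frac{295}{21}\right) \left(k + 0\right) = -10 + 2 \left(\frac{295}{21} + k\right) k = -10 + 2 k \left(\frac{295}{21} + k\right)$)
$\left(-19174 - 29234\right) \left(-40163 + Y{\left(82 \right)}\right) = \left(-19174 - 29234\right) \left(-40163 + \left(-10 + 2 \cdot 82^{2} + \frac{590}{21} \cdot 82\right)\right) = - 48408 \left(-40163 + \left(-10 + 2 \cdot 6724 + \frac{48380}{21}\right)\right) = - 48408 \left(-40163 + \left(-10 + 13448 + \frac{48380}{21}\right)\right) = - 48408 \left(-40163 + \frac{330578}{21}\right) = \left(-48408\right) \left(- \frac{512845}{21}\right) = \frac{8275266920}{7}$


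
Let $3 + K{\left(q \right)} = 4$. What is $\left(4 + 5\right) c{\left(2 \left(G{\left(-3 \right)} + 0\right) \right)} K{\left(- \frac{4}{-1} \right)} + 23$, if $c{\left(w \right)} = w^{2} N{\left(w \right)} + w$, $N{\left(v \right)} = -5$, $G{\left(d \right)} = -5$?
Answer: $-4567$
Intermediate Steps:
$K{\left(q \right)} = 1$ ($K{\left(q \right)} = -3 + 4 = 1$)
$c{\left(w \right)} = w - 5 w^{2}$ ($c{\left(w \right)} = w^{2} \left(-5\right) + w = - 5 w^{2} + w = w - 5 w^{2}$)
$\left(4 + 5\right) c{\left(2 \left(G{\left(-3 \right)} + 0\right) \right)} K{\left(- \frac{4}{-1} \right)} + 23 = \left(4 + 5\right) 2 \left(-5 + 0\right) \left(1 - 5 \cdot 2 \left(-5 + 0\right)\right) 1 + 23 = 9 \cdot 2 \left(-5\right) \left(1 - 5 \cdot 2 \left(-5\right)\right) 1 + 23 = 9 \left(- 10 \left(1 - -50\right)\right) 1 + 23 = 9 \left(- 10 \left(1 + 50\right)\right) 1 + 23 = 9 \left(\left(-10\right) 51\right) 1 + 23 = 9 \left(-510\right) 1 + 23 = \left(-4590\right) 1 + 23 = -4590 + 23 = -4567$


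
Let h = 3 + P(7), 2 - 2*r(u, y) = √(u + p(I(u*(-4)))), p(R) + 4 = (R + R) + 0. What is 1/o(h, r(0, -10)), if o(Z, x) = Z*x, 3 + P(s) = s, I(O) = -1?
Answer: 2/35 + I*√6/35 ≈ 0.057143 + 0.069985*I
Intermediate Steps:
p(R) = -4 + 2*R (p(R) = -4 + ((R + R) + 0) = -4 + (2*R + 0) = -4 + 2*R)
P(s) = -3 + s
r(u, y) = 1 - √(-6 + u)/2 (r(u, y) = 1 - √(u + (-4 + 2*(-1)))/2 = 1 - √(u + (-4 - 2))/2 = 1 - √(u - 6)/2 = 1 - √(-6 + u)/2)
h = 7 (h = 3 + (-3 + 7) = 3 + 4 = 7)
1/o(h, r(0, -10)) = 1/(7*(1 - √(-6 + 0)/2)) = 1/(7*(1 - I*√6/2)) = 1/(7 - 7*I*√6/2)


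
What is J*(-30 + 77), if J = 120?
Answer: 5640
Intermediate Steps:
J*(-30 + 77) = 120*(-30 + 77) = 120*47 = 5640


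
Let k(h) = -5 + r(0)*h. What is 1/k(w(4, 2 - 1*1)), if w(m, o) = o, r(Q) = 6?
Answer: 1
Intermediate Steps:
k(h) = -5 + 6*h
1/k(w(4, 2 - 1*1)) = 1/(-5 + 6*(2 - 1*1)) = 1/(-5 + 6*(2 - 1)) = 1/(-5 + 6*1) = 1/(-5 + 6) = 1/1 = 1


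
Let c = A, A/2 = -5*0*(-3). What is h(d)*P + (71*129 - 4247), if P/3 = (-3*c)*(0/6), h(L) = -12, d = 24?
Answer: 4912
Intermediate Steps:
A = 0 (A = 2*(-5*0*(-3)) = 2*(0*(-3)) = 2*0 = 0)
c = 0
P = 0 (P = 3*((-3*0)*(0/6)) = 3*(0*(0*(1/6))) = 3*(0*0) = 3*0 = 0)
h(d)*P + (71*129 - 4247) = -12*0 + (71*129 - 4247) = 0 + (9159 - 4247) = 0 + 4912 = 4912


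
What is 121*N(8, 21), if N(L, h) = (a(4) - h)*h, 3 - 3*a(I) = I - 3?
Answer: -51667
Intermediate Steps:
a(I) = 2 - I/3 (a(I) = 1 - (I - 3)/3 = 1 - (-3 + I)/3 = 1 + (1 - I/3) = 2 - I/3)
N(L, h) = h*(⅔ - h) (N(L, h) = ((2 - ⅓*4) - h)*h = ((2 - 4/3) - h)*h = (⅔ - h)*h = h*(⅔ - h))
121*N(8, 21) = 121*((⅓)*21*(2 - 3*21)) = 121*((⅓)*21*(2 - 63)) = 121*((⅓)*21*(-61)) = 121*(-427) = -51667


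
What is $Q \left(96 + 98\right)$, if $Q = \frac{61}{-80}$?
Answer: $- \frac{5917}{40} \approx -147.93$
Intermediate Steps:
$Q = - \frac{61}{80}$ ($Q = 61 \left(- \frac{1}{80}\right) = - \frac{61}{80} \approx -0.7625$)
$Q \left(96 + 98\right) = - \frac{61 \left(96 + 98\right)}{80} = \left(- \frac{61}{80}\right) 194 = - \frac{5917}{40}$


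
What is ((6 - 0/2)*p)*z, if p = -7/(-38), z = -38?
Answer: -42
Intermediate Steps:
p = 7/38 (p = -7*(-1/38) = 7/38 ≈ 0.18421)
((6 - 0/2)*p)*z = ((6 - 0/2)*(7/38))*(-38) = ((6 - 3*0)*(7/38))*(-38) = ((6 + 0)*(7/38))*(-38) = (6*(7/38))*(-38) = (21/19)*(-38) = -42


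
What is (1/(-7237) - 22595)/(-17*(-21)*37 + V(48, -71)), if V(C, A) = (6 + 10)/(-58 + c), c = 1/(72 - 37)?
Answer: -331782112464/193955225737 ≈ -1.7106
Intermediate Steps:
c = 1/35 ≈ 0.028571
V(C, A) = -560/2029 (V(C, A) = (6 + 10)/(-58 + 1/35) = 16/(-2029/35) = 16*(-35/2029) = -560/2029)
(1/(-7237) - 22595)/(-17*(-21)*37 + V(48, -71)) = (1/(-7237) - 22595)/(-17*(-21)*37 - 560/2029) = (-1/7237 - 22595)/(357*37 - 560/2029) = -163520016/(7237*(13209 - 560/2029)) = -163520016/(7237*26800501/2029) = -163520016/7237*2029/26800501 = -331782112464/193955225737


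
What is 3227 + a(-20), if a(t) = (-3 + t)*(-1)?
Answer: 3250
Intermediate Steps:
a(t) = 3 - t
3227 + a(-20) = 3227 + (3 - 1*(-20)) = 3227 + (3 + 20) = 3227 + 23 = 3250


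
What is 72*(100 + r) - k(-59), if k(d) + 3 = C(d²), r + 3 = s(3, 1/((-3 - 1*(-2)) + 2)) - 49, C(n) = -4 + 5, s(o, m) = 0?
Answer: 3458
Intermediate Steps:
C(n) = 1
r = -52 (r = -3 + (0 - 49) = -3 - 49 = -52)
k(d) = -2 (k(d) = -3 + 1 = -2)
72*(100 + r) - k(-59) = 72*(100 - 52) - 1*(-2) = 72*48 + 2 = 3456 + 2 = 3458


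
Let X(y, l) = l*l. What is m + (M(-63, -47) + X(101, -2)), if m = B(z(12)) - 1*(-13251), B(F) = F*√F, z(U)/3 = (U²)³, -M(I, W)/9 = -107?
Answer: 14218 + 15479341056*√3 ≈ 2.6811e+10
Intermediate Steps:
M(I, W) = 963 (M(I, W) = -9*(-107) = 963)
X(y, l) = l²
z(U) = 3*U⁶ (z(U) = 3*(U²)³ = 3*U⁶)
B(F) = F^(3/2)
m = 13251 + 15479341056*√3 (m = (3*12⁶)^(3/2) - 1*(-13251) = (3*2985984)^(3/2) + 13251 = 8957952^(3/2) + 13251 = 15479341056*√3 + 13251 = 13251 + 15479341056*√3 ≈ 2.6811e+10)
m + (M(-63, -47) + X(101, -2)) = (13251 + 15479341056*√3) + (963 + (-2)²) = (13251 + 15479341056*√3) + (963 + 4) = (13251 + 15479341056*√3) + 967 = 14218 + 15479341056*√3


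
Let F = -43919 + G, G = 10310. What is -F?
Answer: 33609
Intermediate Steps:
F = -33609 (F = -43919 + 10310 = -33609)
-F = -1*(-33609) = 33609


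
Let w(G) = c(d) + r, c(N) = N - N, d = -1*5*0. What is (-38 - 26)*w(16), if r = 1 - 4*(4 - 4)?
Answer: -64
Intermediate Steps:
d = 0 (d = -5*0 = 0)
c(N) = 0
r = 1 (r = 1 - 4*0 = 1 + 0 = 1)
w(G) = 1 (w(G) = 0 + 1 = 1)
(-38 - 26)*w(16) = (-38 - 26)*1 = -64*1 = -64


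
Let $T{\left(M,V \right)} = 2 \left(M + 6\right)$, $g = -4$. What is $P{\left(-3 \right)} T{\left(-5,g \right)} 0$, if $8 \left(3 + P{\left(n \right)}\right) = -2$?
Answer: $0$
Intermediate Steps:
$P{\left(n \right)} = - \frac{13}{4}$ ($P{\left(n \right)} = -3 + \frac{1}{8} \left(-2\right) = -3 - \frac{1}{4} = - \frac{13}{4}$)
$T{\left(M,V \right)} = 12 + 2 M$ ($T{\left(M,V \right)} = 2 \left(6 + M\right) = 12 + 2 M$)
$P{\left(-3 \right)} T{\left(-5,g \right)} 0 = - \frac{13 \left(12 + 2 \left(-5\right)\right)}{4} \cdot 0 = - \frac{13 \left(12 - 10\right)}{4} \cdot 0 = \left(- \frac{13}{4}\right) 2 \cdot 0 = \left(- \frac{13}{2}\right) 0 = 0$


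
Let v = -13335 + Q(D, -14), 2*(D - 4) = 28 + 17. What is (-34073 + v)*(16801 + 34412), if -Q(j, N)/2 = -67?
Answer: -2421043362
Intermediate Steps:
D = 53/2 (D = 4 + (28 + 17)/2 = 4 + (½)*45 = 4 + 45/2 = 53/2 ≈ 26.500)
Q(j, N) = 134 (Q(j, N) = -2*(-67) = 134)
v = -13201 (v = -13335 + 134 = -13201)
(-34073 + v)*(16801 + 34412) = (-34073 - 13201)*(16801 + 34412) = -47274*51213 = -2421043362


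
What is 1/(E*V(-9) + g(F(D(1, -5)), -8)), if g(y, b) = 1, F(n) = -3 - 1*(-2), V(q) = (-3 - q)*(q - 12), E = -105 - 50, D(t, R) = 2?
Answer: 1/19531 ≈ 5.1201e-5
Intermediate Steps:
E = -155
V(q) = (-12 + q)*(-3 - q) (V(q) = (-3 - q)*(-12 + q) = (-12 + q)*(-3 - q))
F(n) = -1 (F(n) = -3 + 2 = -1)
1/(E*V(-9) + g(F(D(1, -5)), -8)) = 1/(-155*(36 - 1*(-9)² + 9*(-9)) + 1) = 1/(-155*(36 - 1*81 - 81) + 1) = 1/(-155*(36 - 81 - 81) + 1) = 1/(-155*(-126) + 1) = 1/(19530 + 1) = 1/19531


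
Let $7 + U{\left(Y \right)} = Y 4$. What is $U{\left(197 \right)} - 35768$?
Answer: $-34987$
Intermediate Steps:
$U{\left(Y \right)} = -7 + 4 Y$ ($U{\left(Y \right)} = -7 + Y 4 = -7 + 4 Y$)
$U{\left(197 \right)} - 35768 = \left(-7 + 4 \cdot 197\right) - 35768 = \left(-7 + 788\right) - 35768 = 781 - 35768 = -34987$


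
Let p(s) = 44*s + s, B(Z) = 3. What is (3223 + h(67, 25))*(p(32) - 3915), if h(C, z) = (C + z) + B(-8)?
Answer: -8212050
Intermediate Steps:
p(s) = 45*s
h(C, z) = 3 + C + z (h(C, z) = (C + z) + 3 = 3 + C + z)
(3223 + h(67, 25))*(p(32) - 3915) = (3223 + (3 + 67 + 25))*(45*32 - 3915) = (3223 + 95)*(1440 - 3915) = 3318*(-2475) = -8212050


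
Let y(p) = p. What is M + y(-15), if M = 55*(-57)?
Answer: -3150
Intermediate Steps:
M = -3135
M + y(-15) = -3135 - 15 = -3150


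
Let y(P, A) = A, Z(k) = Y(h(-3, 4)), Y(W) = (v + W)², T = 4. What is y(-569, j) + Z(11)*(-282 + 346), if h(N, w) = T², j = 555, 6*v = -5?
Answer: 137491/9 ≈ 15277.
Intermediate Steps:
v = -⅚ (v = (⅙)*(-5) = -⅚ ≈ -0.83333)
h(N, w) = 16 (h(N, w) = 4² = 16)
Y(W) = (-⅚ + W)²
Z(k) = 8281/36 (Z(k) = (-5 + 6*16)²/36 = (-5 + 96)²/36 = (1/36)*91² = (1/36)*8281 = 8281/36)
y(-569, j) + Z(11)*(-282 + 346) = 555 + 8281*(-282 + 346)/36 = 555 + (8281/36)*64 = 555 + 132496/9 = 137491/9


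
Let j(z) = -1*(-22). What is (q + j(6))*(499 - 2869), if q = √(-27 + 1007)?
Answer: -52140 - 33180*√5 ≈ -1.2633e+5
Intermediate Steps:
j(z) = 22
q = 14*√5 (q = √980 = 14*√5 ≈ 31.305)
(q + j(6))*(499 - 2869) = (14*√5 + 22)*(499 - 2869) = (22 + 14*√5)*(-2370) = -52140 - 33180*√5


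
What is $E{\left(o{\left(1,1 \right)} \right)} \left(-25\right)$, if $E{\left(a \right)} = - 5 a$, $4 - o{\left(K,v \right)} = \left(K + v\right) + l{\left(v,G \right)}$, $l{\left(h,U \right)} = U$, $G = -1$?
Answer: $375$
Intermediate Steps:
$o{\left(K,v \right)} = 5 - K - v$ ($o{\left(K,v \right)} = 4 - \left(\left(K + v\right) - 1\right) = 4 - \left(-1 + K + v\right) = 5 - K - v$)
$E{\left(o{\left(1,1 \right)} \right)} \left(-25\right) = - 5 \left(5 - 1 - 1\right) \left(-25\right) = \left(-5\right) 3 \left(-25\right) = \left(-15\right) \left(-25\right) = 375$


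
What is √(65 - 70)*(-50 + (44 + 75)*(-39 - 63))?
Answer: -12188*I*√5 ≈ -27253.0*I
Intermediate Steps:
√(65 - 70)*(-50 + (44 + 75)*(-39 - 63)) = √(-5)*(-50 + 119*(-102)) = (I*√5)*(-50 - 12138) = (I*√5)*(-12188) = -12188*I*√5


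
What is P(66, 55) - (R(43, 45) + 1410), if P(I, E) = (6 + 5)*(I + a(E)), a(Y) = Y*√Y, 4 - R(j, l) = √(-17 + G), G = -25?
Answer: -688 + 605*√55 + I*√42 ≈ 3798.8 + 6.4807*I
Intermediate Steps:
R(j, l) = 4 - I*√42 (R(j, l) = 4 - √(-17 - 25) = 4 - √(-42) = 4 - I*√42)
a(Y) = Y^(3/2)
P(I, E) = 11*I + 11*E^(3/2) (P(I, E) = (6 + 5)*(I + E^(3/2)) = 11*(I + E^(3/2)) = 11*I + 11*E^(3/2))
P(66, 55) - (R(43, 45) + 1410) = (11*66 + 11*55^(3/2)) - ((4 - I*√42) + 1410) = (726 + 11*(55*√55)) - (1414 - I*√42) = (726 + 605*√55) + (-1414 + I*√42) = -688 + 605*√55 + I*√42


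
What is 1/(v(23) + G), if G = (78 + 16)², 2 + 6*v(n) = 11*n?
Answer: 6/53267 ≈ 0.00011264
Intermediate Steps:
v(n) = -⅓ + 11*n/6 (v(n) = -⅓ + (11*n)/6 = -⅓ + 11*n/6)
G = 8836 (G = 94² = 8836)
1/(v(23) + G) = 1/((-⅓ + (11/6)*23) + 8836) = 1/((-⅓ + 253/6) + 8836) = 1/(251/6 + 8836) = 1/(53267/6) = 6/53267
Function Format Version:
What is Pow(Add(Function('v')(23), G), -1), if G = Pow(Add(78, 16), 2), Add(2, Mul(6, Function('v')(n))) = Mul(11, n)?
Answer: Rational(6, 53267) ≈ 0.00011264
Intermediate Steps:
Function('v')(n) = Add(Rational(-1, 3), Mul(Rational(11, 6), n)) (Function('v')(n) = Add(Rational(-1, 3), Mul(Rational(1, 6), Mul(11, n))) = Add(Rational(-1, 3), Mul(Rational(11, 6), n)))
G = 8836 (G = Pow(94, 2) = 8836)
Pow(Add(Function('v')(23), G), -1) = Pow(Add(Add(Rational(-1, 3), Mul(Rational(11, 6), 23)), 8836), -1) = Pow(Add(Add(Rational(-1, 3), Rational(253, 6)), 8836), -1) = Pow(Add(Rational(251, 6), 8836), -1) = Pow(Rational(53267, 6), -1) = Rational(6, 53267)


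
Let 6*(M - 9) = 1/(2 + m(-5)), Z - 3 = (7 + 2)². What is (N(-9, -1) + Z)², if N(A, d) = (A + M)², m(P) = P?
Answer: 740765089/104976 ≈ 7056.5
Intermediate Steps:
Z = 84 (Z = 3 + (7 + 2)² = 3 + 9² = 3 + 81 = 84)
M = 161/18 (M = 9 + 1/(6*(2 - 5)) = 9 + (⅙)/(-3) = 9 + (⅙)*(-⅓) = 9 - 1/18 = 161/18 ≈ 8.9444)
N(A, d) = (161/18 + A)² (N(A, d) = (A + 161/18)² = (161/18 + A)²)
(N(-9, -1) + Z)² = ((161 + 18*(-9))²/324 + 84)² = ((161 - 162)²/324 + 84)² = ((1/324)*(-1)² + 84)² = ((1/324)*1 + 84)² = (1/324 + 84)² = (27217/324)² = 740765089/104976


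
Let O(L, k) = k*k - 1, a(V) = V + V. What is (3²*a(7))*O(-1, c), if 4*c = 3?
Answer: -441/8 ≈ -55.125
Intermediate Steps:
c = ¾ (c = (¼)*3 = ¾ ≈ 0.75000)
a(V) = 2*V
O(L, k) = -1 + k² (O(L, k) = k² - 1 = -1 + k²)
(3²*a(7))*O(-1, c) = (3²*(2*7))*(-1 + (¾)²) = (9*14)*(-1 + 9/16) = 126*(-7/16) = -441/8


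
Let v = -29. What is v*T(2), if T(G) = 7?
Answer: -203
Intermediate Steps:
v*T(2) = -29*7 = -203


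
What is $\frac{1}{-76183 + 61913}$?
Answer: $- \frac{1}{14270} \approx -7.0077 \cdot 10^{-5}$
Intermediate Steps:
$\frac{1}{-76183 + 61913} = \frac{1}{-14270} = - \frac{1}{14270}$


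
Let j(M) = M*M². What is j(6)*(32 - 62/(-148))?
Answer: 259092/37 ≈ 7002.5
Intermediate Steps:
j(M) = M³
j(6)*(32 - 62/(-148)) = 6³*(32 - 62/(-148)) = 216*(32 - 62*(-1/148)) = 216*(32 + 31/74) = 216*(2399/74) = 259092/37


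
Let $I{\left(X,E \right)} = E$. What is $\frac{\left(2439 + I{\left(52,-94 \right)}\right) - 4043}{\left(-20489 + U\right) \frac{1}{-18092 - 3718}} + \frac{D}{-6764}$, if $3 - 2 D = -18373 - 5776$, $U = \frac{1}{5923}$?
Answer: $- \frac{185642521489457}{102606790543} \approx -1809.3$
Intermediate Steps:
$U = \frac{1}{5923} \approx 0.00016883$
$D = 12076$ ($D = \frac{3}{2} - \frac{-18373 - 5776}{2} = \frac{3}{2} - - \frac{24149}{2} = \frac{3}{2} + \frac{24149}{2} = 12076$)
$\frac{\left(2439 + I{\left(52,-94 \right)}\right) - 4043}{\left(-20489 + U\right) \frac{1}{-18092 - 3718}} + \frac{D}{-6764} = \frac{\left(2439 - 94\right) - 4043}{\left(-20489 + \frac{1}{5923}\right) \frac{1}{-18092 - 3718}} + \frac{12076}{-6764} = \frac{2345 - 4043}{\left(- \frac{121356346}{5923}\right) \frac{1}{-21810}} + 12076 \left(- \frac{1}{6764}\right) = - \frac{1698}{\left(- \frac{121356346}{5923}\right) \left(- \frac{1}{21810}\right)} - \frac{3019}{1691} = - \frac{1698}{\frac{60678173}{64590315}} - \frac{3019}{1691} = \left(-1698\right) \frac{64590315}{60678173} - \frac{3019}{1691} = - \frac{109674354870}{60678173} - \frac{3019}{1691} = - \frac{185642521489457}{102606790543}$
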